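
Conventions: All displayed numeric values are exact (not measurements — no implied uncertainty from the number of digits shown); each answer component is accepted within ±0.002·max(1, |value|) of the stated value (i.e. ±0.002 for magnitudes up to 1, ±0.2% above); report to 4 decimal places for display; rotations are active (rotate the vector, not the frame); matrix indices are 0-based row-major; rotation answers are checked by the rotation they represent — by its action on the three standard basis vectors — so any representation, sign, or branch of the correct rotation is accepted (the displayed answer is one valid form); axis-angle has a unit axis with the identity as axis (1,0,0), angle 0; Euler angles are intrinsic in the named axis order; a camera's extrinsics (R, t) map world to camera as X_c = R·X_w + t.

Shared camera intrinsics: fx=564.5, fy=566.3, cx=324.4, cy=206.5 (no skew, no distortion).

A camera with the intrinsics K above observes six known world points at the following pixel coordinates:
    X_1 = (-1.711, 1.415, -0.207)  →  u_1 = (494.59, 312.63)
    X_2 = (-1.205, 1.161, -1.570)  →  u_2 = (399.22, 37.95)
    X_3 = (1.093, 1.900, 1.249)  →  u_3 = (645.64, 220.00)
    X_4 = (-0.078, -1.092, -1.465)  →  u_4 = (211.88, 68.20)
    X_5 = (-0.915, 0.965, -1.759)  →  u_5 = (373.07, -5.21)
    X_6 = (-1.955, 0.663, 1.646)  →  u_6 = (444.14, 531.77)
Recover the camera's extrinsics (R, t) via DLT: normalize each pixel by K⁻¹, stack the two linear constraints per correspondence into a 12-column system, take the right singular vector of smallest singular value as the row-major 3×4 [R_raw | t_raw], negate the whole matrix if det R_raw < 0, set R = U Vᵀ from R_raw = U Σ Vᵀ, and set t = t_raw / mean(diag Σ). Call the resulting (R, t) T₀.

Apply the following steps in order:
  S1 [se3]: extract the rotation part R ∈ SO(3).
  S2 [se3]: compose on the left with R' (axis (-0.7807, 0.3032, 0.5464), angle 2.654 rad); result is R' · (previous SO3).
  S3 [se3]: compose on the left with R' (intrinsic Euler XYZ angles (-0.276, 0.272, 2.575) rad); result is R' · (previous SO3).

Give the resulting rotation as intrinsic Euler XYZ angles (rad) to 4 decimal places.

source (pnp_recover): camera pose = R=[0.4200 0.8285 0.3705; -0.5625 -0.0827 0.8227; 0.7122 -0.5539 0.4312], t=(0.5001, -0.1299, 4.9998)
after S1 (rot_of_se3): [0.4200 0.8285 0.3705; -0.5625 -0.0827 0.8227; 0.7122 -0.5539 0.4312]
after S2 (compose_so3): [0.0348 0.6435 -0.7646; 0.8025 -0.4739 -0.3624; -0.5956 -0.6010 -0.5330]
after S3 (compose_so3): [-0.6032 -0.4395 0.6656; -0.7562 0.5805 -0.3021; -0.2536 -0.6855 -0.6825]

rotation (euler_xyz) = (2.7249, 0.7283, 2.5120)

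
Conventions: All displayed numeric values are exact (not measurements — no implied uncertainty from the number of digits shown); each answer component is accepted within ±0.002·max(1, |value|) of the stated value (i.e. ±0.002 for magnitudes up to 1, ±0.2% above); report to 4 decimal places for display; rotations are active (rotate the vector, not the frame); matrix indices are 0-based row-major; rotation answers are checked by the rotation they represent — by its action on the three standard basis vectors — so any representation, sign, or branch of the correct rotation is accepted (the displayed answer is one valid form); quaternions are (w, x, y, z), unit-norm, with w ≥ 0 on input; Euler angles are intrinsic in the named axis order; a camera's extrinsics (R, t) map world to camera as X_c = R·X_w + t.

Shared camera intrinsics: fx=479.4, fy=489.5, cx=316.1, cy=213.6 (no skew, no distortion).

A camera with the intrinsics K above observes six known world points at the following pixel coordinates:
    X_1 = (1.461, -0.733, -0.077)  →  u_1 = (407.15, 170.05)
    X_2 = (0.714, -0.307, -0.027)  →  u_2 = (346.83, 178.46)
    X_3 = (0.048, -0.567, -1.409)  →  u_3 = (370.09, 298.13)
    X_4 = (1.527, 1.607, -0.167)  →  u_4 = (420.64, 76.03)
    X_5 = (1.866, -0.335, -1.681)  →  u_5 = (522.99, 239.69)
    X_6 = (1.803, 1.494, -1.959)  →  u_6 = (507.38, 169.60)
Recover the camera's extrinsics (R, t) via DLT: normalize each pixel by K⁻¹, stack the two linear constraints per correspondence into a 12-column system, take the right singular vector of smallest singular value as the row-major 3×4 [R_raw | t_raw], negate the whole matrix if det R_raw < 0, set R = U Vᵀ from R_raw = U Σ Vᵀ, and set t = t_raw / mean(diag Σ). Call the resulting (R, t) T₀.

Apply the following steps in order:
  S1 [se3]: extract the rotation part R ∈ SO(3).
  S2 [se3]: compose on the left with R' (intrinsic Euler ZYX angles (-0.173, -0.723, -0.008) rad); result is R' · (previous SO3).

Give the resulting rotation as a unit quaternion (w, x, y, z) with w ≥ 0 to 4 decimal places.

rotation (quat) = (0.3844, 0.8694, -0.3043, -0.0615)

source (pnp_recover): camera pose = R=[0.7546 0.1781 -0.6315; -0.4249 -0.6007 -0.6772; -0.5000 0.7794 -0.3776], t=(-0.1702, -0.2700, 5.7497)
after S1 (rot_of_se3): [0.7546 0.1781 -0.6315; -0.4249 -0.6007 -0.6772; -0.5000 0.7794 -0.3776]
after S2 (compose_so3): [0.8072 -0.4818 -0.3410; -0.5765 -0.5193 -0.6309; 0.1269 0.7058 -0.6969]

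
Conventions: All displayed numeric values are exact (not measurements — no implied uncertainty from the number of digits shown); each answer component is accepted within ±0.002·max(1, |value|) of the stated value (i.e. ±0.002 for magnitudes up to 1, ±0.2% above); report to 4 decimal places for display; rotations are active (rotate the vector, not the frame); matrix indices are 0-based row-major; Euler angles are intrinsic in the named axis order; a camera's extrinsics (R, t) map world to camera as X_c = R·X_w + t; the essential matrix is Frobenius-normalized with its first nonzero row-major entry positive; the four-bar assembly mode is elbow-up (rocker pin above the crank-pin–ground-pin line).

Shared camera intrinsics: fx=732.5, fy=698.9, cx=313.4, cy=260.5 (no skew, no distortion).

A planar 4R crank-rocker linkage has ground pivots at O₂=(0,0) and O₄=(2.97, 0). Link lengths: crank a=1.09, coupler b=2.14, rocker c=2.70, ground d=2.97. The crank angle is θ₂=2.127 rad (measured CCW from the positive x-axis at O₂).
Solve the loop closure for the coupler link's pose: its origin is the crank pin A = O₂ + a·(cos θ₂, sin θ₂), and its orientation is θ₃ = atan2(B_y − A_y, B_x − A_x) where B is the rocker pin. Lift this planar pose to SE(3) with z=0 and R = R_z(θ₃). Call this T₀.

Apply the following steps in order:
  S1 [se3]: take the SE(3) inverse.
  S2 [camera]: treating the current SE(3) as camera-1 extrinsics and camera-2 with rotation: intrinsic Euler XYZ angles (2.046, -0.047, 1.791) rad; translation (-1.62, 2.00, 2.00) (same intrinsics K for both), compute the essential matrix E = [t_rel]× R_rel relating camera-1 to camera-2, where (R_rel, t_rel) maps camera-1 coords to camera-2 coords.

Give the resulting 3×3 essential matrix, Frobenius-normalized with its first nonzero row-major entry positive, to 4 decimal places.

matrix = [0.3757 -0.3754 0.0194; 0.1175 -0.4697 -0.2254; 0.4641 0.1637 0.4360]

source (fourbar_fk): coupler pose = R=[0.8456 -0.5338 0.0000; 0.5338 0.8456 0.0000; 0.0000 0.0000 1.0000], t=(-0.5755, 0.9257, 0.0000)
after S1 (invert_se3): R=[0.8456 0.5338 0.0000; -0.5338 0.8456 0.0000; 0.0000 0.0000 1.0000], t=(-0.0075, -1.0900, 0.0000)
after S2 (essential): [0.3757 -0.3754 0.0194; 0.1175 -0.4697 -0.2254; 0.4641 0.1637 0.4360]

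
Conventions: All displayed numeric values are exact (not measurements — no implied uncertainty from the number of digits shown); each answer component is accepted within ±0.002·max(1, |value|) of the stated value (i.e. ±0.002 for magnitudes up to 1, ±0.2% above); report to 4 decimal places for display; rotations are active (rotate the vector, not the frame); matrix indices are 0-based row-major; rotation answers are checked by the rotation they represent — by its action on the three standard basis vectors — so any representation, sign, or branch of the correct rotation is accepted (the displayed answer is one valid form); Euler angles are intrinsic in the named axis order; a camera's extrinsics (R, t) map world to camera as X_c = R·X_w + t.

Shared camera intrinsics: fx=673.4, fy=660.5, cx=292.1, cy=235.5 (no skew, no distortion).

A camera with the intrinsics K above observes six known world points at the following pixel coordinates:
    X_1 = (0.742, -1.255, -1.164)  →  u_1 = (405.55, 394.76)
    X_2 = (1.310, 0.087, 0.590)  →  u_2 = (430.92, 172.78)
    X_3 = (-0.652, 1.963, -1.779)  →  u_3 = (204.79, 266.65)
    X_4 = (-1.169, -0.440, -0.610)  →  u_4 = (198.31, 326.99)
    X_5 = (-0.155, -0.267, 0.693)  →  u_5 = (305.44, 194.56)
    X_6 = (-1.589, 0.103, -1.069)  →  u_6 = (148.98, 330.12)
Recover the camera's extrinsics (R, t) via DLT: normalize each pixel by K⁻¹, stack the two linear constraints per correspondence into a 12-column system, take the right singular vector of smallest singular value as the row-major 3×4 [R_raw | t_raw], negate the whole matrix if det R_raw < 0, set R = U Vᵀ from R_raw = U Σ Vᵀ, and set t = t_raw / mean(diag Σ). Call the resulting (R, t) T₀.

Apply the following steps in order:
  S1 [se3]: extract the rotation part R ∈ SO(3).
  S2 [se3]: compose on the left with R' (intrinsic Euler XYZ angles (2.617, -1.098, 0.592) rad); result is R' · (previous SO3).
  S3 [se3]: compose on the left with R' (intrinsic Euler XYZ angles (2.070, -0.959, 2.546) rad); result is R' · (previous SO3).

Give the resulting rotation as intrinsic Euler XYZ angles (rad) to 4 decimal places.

rotation (euler_xyz) = (-1.0254, -0.0960, -0.8674)

source (pnp_recover): camera pose = R=[0.9550 -0.2869 0.0755; -0.1057 -0.5670 -0.8169; 0.2772 0.7722 -0.5718], t=(0.1400, 0.0200, 6.7494)
after S1 (rot_of_se3): [0.9550 -0.2869 0.0755; -0.1057 -0.5670 -0.8169; 0.2772 0.7722 -0.5718]
after S2 (compose_so3): [0.1410 -0.6518 0.7452; -0.8282 0.3347 0.4494; -0.5424 -0.6805 -0.4926]
after S3 (compose_so3): [0.6438 0.7591 -0.0958; -0.3427 0.3980 0.8510; 0.6841 -0.5151 0.5164]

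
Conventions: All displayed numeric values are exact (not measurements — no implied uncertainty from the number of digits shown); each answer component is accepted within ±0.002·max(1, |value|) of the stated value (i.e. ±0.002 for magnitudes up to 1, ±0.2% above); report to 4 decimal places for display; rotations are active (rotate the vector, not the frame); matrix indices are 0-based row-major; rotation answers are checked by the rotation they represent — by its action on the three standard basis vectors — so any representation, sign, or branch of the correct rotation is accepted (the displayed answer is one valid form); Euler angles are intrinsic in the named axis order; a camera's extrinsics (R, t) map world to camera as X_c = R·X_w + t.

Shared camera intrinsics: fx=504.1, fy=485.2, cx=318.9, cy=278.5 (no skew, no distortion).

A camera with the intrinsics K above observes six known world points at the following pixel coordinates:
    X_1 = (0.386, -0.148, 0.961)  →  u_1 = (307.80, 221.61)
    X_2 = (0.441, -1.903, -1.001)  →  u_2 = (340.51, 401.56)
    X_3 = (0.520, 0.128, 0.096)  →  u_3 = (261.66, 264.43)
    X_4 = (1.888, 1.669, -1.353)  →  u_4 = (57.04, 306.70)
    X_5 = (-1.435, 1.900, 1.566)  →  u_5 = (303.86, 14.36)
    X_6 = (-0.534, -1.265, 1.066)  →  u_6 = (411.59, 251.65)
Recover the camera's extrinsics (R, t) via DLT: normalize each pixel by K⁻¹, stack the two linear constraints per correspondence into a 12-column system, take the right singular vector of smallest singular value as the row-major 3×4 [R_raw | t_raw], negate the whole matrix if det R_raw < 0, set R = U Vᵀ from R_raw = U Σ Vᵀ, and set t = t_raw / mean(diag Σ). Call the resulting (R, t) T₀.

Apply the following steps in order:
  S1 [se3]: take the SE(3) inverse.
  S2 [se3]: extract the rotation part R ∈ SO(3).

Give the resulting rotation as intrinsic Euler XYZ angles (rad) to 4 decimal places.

rotation (euler_xyz) = (0.9647, 0.8619, -3.0490)

source (pnp_recover): camera pose = R=[-0.6482 -0.6739 0.3546; 0.0602 -0.5095 -0.8584; 0.7591 -0.5350 0.3708], t=(-0.3403, -0.0703, 6.0667)
after S1 (invert_se3): R=[-0.6482 0.0602 0.7591; -0.6739 -0.5095 -0.5350; 0.3546 -0.8584 0.3708], t=(-4.8216, 2.9808, -2.1893)
after S2 (rot_of_se3): [-0.6482 0.0602 0.7591; -0.6739 -0.5095 -0.5350; 0.3546 -0.8584 0.3708]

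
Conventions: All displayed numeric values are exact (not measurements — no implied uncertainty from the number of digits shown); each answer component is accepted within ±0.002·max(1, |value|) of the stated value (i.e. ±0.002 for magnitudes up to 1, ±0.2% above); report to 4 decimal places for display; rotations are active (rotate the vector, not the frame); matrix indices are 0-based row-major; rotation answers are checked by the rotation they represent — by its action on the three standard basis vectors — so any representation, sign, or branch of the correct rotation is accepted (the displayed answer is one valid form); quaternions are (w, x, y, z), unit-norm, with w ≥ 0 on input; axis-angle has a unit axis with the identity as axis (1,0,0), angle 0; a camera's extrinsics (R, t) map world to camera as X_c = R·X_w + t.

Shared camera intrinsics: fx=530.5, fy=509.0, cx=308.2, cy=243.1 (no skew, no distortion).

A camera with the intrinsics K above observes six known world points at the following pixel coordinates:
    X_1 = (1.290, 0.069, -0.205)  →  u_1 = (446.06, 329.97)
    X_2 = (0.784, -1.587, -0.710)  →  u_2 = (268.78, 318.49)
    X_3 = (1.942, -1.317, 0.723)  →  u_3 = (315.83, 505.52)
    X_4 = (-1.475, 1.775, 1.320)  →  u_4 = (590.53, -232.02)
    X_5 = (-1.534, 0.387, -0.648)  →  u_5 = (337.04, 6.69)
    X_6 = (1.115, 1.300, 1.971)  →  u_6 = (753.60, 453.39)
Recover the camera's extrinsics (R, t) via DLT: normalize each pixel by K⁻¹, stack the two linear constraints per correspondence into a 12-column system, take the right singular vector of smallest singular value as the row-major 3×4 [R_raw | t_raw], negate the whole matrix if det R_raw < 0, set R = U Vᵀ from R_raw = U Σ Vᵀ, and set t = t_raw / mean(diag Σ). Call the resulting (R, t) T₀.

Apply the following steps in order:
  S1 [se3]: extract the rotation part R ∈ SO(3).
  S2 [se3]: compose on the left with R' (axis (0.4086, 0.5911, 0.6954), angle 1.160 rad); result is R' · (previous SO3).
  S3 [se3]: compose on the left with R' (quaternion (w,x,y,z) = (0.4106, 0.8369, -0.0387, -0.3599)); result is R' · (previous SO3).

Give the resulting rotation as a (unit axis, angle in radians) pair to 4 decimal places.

rotation (axis_angle) = ((-0.0160, -0.4397, -0.8980), 1.7362)

source (pnp_recover): camera pose = R=[0.4585 0.8627 -0.2134; 0.8679 -0.3831 0.3162; 0.1911 -0.3302 -0.9244], t=(0.4600, -0.2700, 4.0301)
after S1 (rot_of_se3): [0.4585 0.8627 -0.2134; 0.8679 -0.3831 0.3162; 0.1911 -0.3302 -0.9244]
after S2 (compose_so3): [-0.0622 0.3844 -0.9211; 0.8632 0.4839 0.1437; 0.5010 -0.7861 -0.3619]
after S3 (compose_so3): [-0.1644 0.8939 -0.4170; -0.8775 0.0605 0.4757; 0.4505 0.4441 0.7745]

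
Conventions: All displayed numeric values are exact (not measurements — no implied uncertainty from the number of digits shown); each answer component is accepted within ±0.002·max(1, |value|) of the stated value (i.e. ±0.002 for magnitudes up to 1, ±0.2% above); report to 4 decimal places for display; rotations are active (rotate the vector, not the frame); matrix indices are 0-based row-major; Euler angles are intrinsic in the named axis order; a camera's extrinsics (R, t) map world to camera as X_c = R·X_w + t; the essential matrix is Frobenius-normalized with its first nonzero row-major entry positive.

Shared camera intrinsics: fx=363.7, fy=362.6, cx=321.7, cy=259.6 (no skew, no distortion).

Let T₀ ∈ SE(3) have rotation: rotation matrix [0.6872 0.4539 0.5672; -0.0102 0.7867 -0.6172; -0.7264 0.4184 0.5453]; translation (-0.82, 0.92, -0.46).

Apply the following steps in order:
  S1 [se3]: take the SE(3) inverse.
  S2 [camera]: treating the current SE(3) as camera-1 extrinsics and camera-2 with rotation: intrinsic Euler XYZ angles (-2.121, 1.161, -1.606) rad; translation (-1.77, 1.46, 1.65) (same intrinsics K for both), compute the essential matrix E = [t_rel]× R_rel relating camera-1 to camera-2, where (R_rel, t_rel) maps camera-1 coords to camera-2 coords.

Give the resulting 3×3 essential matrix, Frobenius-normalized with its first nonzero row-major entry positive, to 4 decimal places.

matrix = [0.0310 -0.1259 0.4383; -0.0791 -0.6878 -0.1367; 0.0445 -0.0815 0.5333]

after S1 (invert_se3): R=[0.6872 -0.0102 -0.7264; 0.4539 0.7867 0.4184; 0.5672 -0.6172 0.5453], t=(0.2388, -0.1591, 1.2838)
after S2 (essential): [0.0310 -0.1259 0.4383; -0.0791 -0.6878 -0.1367; 0.0445 -0.0815 0.5333]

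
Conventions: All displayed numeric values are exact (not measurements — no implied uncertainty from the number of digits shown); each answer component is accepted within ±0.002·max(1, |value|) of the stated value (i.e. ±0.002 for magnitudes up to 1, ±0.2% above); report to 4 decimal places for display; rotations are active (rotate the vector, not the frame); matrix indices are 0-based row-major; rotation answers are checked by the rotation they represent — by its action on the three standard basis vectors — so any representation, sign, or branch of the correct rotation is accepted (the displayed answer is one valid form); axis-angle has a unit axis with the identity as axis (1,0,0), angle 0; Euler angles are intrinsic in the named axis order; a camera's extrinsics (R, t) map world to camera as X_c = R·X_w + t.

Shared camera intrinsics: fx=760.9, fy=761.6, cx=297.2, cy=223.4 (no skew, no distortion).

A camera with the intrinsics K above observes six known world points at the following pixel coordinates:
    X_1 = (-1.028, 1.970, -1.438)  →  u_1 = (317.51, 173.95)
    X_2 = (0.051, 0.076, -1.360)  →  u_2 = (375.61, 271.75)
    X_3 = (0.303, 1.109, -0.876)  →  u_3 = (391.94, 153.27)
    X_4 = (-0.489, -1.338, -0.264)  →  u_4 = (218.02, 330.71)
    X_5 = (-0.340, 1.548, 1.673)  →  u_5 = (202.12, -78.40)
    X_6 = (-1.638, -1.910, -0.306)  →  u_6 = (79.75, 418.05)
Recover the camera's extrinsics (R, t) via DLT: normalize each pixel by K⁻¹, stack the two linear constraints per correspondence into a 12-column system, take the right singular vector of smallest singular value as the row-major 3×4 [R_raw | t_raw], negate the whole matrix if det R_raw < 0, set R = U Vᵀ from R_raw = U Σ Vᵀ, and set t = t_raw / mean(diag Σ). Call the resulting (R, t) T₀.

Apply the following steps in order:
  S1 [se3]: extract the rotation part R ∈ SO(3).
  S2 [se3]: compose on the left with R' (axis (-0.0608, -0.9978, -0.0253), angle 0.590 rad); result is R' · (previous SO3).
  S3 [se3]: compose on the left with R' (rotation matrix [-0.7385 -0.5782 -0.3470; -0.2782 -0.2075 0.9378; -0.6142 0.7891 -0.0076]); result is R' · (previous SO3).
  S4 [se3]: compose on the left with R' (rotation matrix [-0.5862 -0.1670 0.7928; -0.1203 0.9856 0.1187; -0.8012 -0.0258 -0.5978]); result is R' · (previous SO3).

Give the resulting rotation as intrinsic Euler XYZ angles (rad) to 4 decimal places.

source (pnp_recover): camera pose = R=[0.8440 0.2090 -0.4939; -0.2299 -0.6910 -0.6853; -0.4845 0.6920 -0.5352], t=(-0.0200, -0.4300, 6.1398)
after S1 (rot_of_se3): [0.8440 0.2090 -0.4939; -0.2299 -0.6910 -0.6853; -0.4845 0.6920 -0.5352]
after S2 (compose_so3): [0.9651 -0.2270 -0.1304; -0.2514 -0.6650 -0.7033; 0.0729 0.7116 -0.6988]
after S3 (compose_so3): [-0.5927 0.3052 0.7454; -0.1480 0.8685 -0.4732; -0.7917 -0.3907 -0.4695]
after S4 (compose_so3): [-0.2556 -0.6337 -0.7302; -0.1685 0.7729 -0.6118; 0.9520 -0.0333 -0.3043]

rotation (euler_xyz) = (2.0324, -0.8186, 1.9542)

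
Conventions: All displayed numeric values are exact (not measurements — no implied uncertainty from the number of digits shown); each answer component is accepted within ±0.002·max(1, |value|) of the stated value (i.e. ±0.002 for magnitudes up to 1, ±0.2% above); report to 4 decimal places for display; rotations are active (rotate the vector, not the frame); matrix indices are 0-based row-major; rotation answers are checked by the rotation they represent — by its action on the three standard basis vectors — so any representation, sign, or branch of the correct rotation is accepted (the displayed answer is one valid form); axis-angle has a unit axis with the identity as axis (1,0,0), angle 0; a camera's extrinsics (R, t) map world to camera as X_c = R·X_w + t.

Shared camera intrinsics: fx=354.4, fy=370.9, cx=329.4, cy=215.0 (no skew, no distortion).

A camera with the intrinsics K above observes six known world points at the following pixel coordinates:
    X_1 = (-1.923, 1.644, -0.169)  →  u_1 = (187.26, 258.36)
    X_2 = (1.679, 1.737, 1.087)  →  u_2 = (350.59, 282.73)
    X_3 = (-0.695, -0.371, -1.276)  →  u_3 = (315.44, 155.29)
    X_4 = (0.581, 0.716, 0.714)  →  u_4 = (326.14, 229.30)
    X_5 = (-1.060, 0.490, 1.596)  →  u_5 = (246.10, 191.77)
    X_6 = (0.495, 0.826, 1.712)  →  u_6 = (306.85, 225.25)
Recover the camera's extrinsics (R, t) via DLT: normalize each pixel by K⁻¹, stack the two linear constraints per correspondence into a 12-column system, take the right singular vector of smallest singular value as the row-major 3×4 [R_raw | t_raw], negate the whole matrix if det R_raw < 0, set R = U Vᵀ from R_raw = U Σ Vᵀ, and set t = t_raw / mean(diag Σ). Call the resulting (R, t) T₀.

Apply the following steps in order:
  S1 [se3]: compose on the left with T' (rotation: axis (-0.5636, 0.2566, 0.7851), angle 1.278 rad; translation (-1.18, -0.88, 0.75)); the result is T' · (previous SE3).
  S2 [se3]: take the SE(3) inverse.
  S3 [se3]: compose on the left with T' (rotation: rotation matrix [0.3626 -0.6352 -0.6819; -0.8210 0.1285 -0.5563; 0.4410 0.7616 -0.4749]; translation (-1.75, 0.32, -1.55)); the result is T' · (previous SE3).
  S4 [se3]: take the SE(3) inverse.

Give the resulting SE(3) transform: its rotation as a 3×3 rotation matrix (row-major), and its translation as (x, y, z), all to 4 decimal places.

source (pnp_recover): camera pose = R=[0.8915 -0.2876 -0.3500; 0.2541 0.9571 -0.1393; 0.3751 0.0352 0.9263], t=(-0.1301, -0.4500, 6.4507)
after S1 (compose_se3): R=[0.2157 -0.9684 -0.1251; 0.9199 0.1586 0.3588; -0.3276 -0.1925 0.9250], t=(-1.3080, 3.2901, 5.6922)
after S2 (invert_se3): R=[0.2157 0.9199 -0.3276; -0.9684 0.1586 -0.1925; -0.1251 0.3588 0.9250], t=(-0.8794, -0.6927, -6.6093)
after S3 (compose_se3): R=[0.7787 -0.0118 -0.6273; -0.2320 -0.9344 -0.2703; -0.5829 0.3560 -0.7304], t=(2.8781, 4.6297, 0.6735)
after S4 (invert_se3): R=[0.7787 -0.2320 -0.5829; -0.0118 -0.9344 0.3560; -0.6273 -0.2703 -0.7304], t=(-0.7746, 4.1202, 3.5488)

rotation (matrix) = ((0.7787, -0.2320, -0.5829), (-0.0118, -0.9344, 0.3560), (-0.6273, -0.2703, -0.7304)), translation = (-0.7746, 4.1202, 3.5488)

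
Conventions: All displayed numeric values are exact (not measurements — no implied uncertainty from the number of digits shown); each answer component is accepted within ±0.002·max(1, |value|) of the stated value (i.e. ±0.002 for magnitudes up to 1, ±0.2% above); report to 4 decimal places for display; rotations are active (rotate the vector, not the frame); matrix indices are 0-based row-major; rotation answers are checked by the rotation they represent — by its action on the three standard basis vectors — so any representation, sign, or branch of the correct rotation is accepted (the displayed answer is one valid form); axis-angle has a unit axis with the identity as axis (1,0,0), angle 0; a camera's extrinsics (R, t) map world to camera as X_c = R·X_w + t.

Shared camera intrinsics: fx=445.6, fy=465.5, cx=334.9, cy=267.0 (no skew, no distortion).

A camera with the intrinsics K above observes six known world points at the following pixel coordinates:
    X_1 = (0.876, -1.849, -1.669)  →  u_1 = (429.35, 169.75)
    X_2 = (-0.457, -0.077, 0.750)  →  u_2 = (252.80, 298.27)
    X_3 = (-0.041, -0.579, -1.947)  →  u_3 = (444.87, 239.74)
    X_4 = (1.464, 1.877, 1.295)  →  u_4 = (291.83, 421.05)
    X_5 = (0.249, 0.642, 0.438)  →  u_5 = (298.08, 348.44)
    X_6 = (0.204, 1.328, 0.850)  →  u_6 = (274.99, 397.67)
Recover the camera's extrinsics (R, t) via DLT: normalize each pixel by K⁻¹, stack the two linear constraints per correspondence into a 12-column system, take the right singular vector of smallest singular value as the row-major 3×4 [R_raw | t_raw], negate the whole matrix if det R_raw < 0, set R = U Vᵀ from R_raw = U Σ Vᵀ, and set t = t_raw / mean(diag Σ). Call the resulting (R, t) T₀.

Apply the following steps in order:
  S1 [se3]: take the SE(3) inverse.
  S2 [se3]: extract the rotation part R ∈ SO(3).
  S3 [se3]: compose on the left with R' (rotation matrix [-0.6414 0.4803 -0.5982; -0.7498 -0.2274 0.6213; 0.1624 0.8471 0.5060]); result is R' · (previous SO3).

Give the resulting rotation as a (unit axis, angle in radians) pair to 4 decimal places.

source (pnp_recover): camera pose = R=[0.4049 0.0605 -0.9124; 0.1216 0.9854 0.1193; 0.9063 -0.1593 0.3916], t=(-0.2999, 0.4699, 6.4790)
after S1 (invert_se3): R=[0.4049 0.1216 0.9063; 0.0605 0.9854 -0.1593; -0.9124 0.1193 0.3916], t=(-5.8073, 0.5869, -2.8668)
after S2 (rot_of_se3): [0.4049 0.1216 0.9063; 0.0605 0.9854 -0.1593; -0.9124 0.1193 0.3916]
after S3 (compose_so3): [0.3152 0.3239 -0.8920; -0.8842 -0.2411 -0.4000; -0.3447 0.9148 0.2104]

rotation (axis_angle) = ((0.7040, -0.2931, -0.6469), 1.9367)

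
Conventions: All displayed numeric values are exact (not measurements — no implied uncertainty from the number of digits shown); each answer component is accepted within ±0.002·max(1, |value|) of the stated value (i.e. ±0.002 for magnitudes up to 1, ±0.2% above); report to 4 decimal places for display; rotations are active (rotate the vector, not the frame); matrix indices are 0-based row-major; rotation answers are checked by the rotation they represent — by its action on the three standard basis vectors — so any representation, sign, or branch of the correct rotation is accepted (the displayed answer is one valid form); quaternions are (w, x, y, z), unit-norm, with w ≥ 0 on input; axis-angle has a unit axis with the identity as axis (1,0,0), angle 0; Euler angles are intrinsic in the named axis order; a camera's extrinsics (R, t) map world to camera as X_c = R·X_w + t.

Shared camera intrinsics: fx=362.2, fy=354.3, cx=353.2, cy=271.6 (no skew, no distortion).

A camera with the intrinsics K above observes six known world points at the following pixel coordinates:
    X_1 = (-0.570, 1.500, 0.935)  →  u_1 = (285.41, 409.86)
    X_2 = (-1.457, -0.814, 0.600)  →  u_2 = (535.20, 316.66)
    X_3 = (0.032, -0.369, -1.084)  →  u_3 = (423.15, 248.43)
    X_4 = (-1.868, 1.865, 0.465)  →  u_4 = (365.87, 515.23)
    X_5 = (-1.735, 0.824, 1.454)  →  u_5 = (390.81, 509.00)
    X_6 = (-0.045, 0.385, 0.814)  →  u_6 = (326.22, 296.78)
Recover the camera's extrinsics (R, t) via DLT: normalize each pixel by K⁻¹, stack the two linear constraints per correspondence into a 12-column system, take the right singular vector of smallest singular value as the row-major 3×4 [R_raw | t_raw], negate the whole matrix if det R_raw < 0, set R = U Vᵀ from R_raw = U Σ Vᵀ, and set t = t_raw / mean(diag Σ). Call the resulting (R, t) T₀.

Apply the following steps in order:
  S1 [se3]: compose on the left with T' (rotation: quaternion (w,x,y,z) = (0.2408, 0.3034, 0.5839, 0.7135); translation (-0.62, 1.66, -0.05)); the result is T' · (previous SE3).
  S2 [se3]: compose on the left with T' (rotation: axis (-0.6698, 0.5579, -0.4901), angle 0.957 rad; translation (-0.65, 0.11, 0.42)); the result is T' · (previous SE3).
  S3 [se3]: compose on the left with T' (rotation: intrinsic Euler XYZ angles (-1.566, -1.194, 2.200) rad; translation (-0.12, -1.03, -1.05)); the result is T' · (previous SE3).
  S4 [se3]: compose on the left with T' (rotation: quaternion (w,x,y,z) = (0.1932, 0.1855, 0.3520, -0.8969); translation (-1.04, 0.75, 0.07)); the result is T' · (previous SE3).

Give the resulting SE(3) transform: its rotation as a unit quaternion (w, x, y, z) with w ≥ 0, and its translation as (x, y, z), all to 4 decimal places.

rotation (quat) = (0.4867, 0.1821, 0.7851, -0.3371), translation = (-4.5602, 5.2153, 1.2991)

source (pnp_recover): camera pose = R=[-0.6453 -0.6283 -0.4345; -0.6961 0.7179 -0.0042; 0.3145 0.2997 -0.9007], t=(0.3000, -0.0500, 4.2099)
after S1 (compose_se3): R=[0.6689 0.6615 -0.3391; -0.0935 -0.3777 -0.9212; -0.7375 0.6479 -0.1908], t=(2.1758, 4.7720, 0.5110)
after S2 (compose_se3): R=[0.0508 0.8010 -0.5965; -0.7584 -0.3576 -0.5449; -0.6498 0.4801 0.5893], t=(2.4769, 2.4922, -3.0892)
after S3 (compose_se3): R=[0.8188 -0.5135 -0.2567; 0.3056 0.0113 0.9521; -0.4860 -0.8580 0.1662], t=(1.4747, -5.3930, -1.6068)
after S4 (compose_se3): R=[-0.4599 0.6140 0.6415; -0.0422 0.7065 -0.7065; -0.8870 -0.3520 -0.2990], t=(-4.5602, 5.2153, 1.2991)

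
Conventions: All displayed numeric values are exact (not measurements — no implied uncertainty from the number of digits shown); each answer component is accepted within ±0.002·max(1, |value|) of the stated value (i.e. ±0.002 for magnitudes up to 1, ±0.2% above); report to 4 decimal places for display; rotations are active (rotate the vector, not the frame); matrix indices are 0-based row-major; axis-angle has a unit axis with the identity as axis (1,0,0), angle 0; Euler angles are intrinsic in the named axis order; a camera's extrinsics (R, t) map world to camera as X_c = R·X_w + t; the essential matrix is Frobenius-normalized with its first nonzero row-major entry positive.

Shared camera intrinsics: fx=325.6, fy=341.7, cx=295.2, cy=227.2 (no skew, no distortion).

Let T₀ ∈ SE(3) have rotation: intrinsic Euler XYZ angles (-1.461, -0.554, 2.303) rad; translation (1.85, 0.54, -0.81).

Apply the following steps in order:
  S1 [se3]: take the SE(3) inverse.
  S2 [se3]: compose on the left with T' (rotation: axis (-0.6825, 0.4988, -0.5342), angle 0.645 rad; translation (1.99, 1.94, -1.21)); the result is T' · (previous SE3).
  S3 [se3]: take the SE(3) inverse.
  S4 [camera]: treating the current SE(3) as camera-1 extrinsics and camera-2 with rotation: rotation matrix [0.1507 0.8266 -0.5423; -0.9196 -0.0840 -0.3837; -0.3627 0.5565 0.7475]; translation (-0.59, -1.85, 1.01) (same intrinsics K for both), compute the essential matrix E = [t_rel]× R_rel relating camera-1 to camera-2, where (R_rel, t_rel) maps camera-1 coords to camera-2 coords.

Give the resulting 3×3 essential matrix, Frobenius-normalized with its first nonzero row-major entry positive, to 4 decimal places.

after S1 (invert_se3): R=[-0.5685 -0.2681 -0.7778; -0.6325 -0.4622 0.6216; -0.5261 0.8453 0.0932], t=(0.5665, 1.9231, 0.5923)
after S2 (compose_se3): R=[-0.8637 -0.0407 -0.5024; -0.5033 0.0136 0.8640; -0.0284 0.9991 -0.0323], t=(3.2028, 3.5635, -1.7232)
after S3 (invert_se3): R=[-0.8637 -0.5033 -0.0284; -0.0407 0.0136 0.9991; -0.5024 0.8640 -0.0323], t=(4.5107, 1.8035, -1.5255)
after S4 (essential): [0.0621 0.3896 0.3690; 0.0404 0.3862 0.2484; -0.1020 0.4461 -0.5351]

matrix = [0.0621 0.3896 0.3690; 0.0404 0.3862 0.2484; -0.1020 0.4461 -0.5351]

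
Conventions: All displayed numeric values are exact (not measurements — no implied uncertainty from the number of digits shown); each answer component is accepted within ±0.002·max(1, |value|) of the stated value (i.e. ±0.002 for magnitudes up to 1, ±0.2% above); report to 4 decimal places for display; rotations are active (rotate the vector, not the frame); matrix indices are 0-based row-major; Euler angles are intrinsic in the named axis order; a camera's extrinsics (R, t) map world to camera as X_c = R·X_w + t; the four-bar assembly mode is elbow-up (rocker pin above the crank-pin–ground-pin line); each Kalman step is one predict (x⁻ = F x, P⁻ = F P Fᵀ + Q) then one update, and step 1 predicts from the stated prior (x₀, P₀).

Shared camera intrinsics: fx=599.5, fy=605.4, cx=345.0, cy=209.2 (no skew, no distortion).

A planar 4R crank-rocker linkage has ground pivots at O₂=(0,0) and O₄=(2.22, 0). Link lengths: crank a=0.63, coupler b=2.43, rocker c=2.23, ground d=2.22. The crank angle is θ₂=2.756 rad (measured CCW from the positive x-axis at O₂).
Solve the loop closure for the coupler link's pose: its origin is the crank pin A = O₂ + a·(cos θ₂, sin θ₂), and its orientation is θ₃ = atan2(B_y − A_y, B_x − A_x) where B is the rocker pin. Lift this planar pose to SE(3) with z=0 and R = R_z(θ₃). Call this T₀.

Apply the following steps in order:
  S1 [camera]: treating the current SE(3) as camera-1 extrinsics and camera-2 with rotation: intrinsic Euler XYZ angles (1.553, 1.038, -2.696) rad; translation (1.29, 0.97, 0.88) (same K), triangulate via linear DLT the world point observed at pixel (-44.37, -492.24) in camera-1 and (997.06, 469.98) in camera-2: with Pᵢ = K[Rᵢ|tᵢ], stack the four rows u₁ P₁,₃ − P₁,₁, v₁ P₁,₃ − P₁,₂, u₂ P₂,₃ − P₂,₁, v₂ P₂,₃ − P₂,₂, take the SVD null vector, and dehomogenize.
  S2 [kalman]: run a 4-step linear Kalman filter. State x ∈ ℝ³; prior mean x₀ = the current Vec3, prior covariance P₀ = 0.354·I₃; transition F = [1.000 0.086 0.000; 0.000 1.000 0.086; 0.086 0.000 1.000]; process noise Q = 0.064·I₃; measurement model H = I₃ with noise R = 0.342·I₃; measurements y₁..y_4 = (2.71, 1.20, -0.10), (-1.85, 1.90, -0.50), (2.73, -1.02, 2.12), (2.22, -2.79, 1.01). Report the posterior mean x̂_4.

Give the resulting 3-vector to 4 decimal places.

result = (1.3959, -0.7467, 0.9162)

source (fourbar_fk): coupler pose = R=[0.7090 -0.7052 0.0000; 0.7052 0.7090 0.0000; 0.0000 0.0000 1.0000], t=(-0.5837, 0.2369, 0.0000)
after S1 (triangulate): (-0.8767, -0.8993, 0.8794)
after S2 (kf_track): (1.3959, -0.7467, 0.9162)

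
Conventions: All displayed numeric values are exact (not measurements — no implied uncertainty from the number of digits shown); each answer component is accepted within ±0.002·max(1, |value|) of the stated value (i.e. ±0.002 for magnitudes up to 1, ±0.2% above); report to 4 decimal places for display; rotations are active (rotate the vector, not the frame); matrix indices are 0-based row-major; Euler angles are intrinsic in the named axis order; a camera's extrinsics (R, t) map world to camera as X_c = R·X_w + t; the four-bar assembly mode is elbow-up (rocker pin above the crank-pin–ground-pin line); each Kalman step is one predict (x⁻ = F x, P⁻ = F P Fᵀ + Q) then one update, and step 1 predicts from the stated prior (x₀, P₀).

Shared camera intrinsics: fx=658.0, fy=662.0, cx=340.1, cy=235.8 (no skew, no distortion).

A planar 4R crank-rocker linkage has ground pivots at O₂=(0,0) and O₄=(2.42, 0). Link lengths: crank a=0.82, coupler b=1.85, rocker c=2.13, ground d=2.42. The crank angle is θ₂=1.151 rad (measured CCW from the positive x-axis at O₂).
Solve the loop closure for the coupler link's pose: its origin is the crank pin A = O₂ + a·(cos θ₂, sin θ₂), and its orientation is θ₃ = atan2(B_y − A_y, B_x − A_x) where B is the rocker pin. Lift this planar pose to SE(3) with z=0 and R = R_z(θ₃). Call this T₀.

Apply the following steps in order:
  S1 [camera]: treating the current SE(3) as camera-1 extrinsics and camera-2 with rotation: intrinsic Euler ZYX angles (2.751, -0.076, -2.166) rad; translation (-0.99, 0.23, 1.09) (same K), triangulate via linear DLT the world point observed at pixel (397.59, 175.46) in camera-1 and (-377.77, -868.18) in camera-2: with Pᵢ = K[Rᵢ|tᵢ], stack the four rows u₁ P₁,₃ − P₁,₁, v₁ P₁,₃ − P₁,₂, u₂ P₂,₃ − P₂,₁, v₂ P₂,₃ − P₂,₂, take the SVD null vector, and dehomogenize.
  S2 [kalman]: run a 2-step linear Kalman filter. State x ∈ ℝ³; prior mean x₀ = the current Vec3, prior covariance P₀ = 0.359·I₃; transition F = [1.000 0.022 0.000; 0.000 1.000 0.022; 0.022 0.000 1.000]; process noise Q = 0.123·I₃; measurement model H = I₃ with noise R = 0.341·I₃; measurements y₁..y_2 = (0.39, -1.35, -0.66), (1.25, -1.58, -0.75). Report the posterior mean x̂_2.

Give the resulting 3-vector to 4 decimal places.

result = (0.5401, -1.2687, -0.3023)

source (fourbar_fk): coupler pose = R=[0.7353 -0.6777 0.0000; 0.6777 0.7353 0.0000; 0.0000 0.0000 1.0000], t=(0.3342, 0.7488, 0.0000)
after S1 (triangulate): (-0.7502, -0.4793, 1.2296)
after S2 (kf_track): (0.5401, -1.2687, -0.3023)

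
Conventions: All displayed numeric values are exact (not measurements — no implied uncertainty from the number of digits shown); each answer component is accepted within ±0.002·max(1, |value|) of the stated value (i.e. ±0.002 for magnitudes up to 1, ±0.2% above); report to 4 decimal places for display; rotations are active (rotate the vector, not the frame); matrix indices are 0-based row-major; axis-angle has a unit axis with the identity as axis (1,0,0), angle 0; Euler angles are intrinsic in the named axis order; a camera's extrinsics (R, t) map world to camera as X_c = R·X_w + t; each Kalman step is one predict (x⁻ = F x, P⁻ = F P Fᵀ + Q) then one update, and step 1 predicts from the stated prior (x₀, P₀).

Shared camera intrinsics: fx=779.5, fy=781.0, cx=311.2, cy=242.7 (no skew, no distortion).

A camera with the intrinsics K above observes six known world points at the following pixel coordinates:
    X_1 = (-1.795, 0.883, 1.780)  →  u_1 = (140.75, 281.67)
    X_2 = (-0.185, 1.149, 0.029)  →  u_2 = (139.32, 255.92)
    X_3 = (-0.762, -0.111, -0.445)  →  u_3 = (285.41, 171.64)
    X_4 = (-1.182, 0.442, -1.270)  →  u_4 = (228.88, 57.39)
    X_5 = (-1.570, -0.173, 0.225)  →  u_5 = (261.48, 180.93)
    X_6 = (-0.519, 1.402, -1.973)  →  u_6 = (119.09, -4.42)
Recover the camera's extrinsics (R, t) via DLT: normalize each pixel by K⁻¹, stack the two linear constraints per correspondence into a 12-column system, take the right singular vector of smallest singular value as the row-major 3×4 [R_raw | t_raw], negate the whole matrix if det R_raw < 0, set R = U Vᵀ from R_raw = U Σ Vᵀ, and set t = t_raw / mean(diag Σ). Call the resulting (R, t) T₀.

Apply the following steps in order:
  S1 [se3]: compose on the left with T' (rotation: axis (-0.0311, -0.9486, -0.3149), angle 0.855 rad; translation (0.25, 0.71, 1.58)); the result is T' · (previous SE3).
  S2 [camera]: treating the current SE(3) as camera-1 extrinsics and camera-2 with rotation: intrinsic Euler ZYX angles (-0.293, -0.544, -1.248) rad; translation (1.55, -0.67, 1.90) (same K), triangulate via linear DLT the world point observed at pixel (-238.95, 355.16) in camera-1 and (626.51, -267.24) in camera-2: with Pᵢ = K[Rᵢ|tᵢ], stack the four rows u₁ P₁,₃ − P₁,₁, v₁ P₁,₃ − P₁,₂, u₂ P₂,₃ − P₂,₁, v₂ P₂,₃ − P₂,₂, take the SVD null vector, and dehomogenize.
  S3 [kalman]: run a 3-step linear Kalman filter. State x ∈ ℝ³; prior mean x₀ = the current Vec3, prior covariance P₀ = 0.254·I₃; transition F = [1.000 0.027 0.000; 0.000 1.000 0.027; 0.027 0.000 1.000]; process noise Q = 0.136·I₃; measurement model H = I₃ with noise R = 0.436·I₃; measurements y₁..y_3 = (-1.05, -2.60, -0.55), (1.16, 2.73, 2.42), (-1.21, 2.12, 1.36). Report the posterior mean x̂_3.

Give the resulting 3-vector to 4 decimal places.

result = (-0.4500, 1.1279, 1.0111)

source (pnp_recover): camera pose = R=[0.2391 -0.9487 -0.2071; 0.6384 -0.0072 0.7697; -0.7316 -0.3162 0.6039], t=(-0.2400, 0.2099, 6.4699)
after S1 (compose_se3): R=[0.8364 -0.3993 -0.3755; 0.4697 0.1690 0.8665; -0.2826 -0.9011 0.3289], t=(-4.4649, 1.7835, 5.8903)
after S2 (triangulate): (-0.5104, -0.5235, -0.6329)
after S3 (kf_track): (-0.4500, 1.1279, 1.0111)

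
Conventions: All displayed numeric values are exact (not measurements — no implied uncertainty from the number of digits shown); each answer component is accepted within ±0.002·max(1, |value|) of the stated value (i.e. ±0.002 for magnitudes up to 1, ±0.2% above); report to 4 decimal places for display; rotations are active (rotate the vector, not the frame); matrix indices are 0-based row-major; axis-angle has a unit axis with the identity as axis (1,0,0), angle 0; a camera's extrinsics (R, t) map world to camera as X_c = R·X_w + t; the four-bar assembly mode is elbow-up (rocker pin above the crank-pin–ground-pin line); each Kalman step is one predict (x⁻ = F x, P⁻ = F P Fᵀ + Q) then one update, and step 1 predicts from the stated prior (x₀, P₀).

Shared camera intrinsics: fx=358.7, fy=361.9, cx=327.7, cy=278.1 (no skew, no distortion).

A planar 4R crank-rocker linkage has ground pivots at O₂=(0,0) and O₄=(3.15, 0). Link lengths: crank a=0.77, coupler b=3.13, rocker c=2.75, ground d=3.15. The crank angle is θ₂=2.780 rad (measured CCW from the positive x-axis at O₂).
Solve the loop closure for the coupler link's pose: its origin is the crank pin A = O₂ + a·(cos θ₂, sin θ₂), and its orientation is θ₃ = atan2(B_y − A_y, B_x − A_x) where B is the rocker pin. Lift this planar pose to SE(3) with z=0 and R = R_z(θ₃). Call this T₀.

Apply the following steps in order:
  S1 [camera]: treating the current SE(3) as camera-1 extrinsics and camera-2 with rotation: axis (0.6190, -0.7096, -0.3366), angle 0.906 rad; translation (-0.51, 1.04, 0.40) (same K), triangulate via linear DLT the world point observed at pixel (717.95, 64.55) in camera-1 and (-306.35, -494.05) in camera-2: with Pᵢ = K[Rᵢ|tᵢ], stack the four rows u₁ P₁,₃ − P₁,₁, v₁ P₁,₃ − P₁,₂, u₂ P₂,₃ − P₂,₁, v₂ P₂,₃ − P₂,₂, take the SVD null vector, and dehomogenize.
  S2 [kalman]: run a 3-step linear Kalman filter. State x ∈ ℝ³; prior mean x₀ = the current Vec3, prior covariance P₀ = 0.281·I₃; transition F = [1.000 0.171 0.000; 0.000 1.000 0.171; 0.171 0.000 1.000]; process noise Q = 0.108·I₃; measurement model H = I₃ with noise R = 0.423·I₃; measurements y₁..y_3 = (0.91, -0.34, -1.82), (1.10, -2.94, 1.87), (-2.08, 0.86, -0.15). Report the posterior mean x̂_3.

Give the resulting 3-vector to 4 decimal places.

source (fourbar_fk): coupler pose = R=[0.7593 -0.6507 0.0000; 0.6507 0.7593 0.0000; 0.0000 0.0000 1.0000], t=(-0.7202, 0.2724, 0.0000)
after S1 (triangulate): (0.6656, -1.4493, 0.6694)
after S2 (kf_track): (-0.5278, -0.7344, 0.3472)

result = (-0.5278, -0.7344, 0.3472)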